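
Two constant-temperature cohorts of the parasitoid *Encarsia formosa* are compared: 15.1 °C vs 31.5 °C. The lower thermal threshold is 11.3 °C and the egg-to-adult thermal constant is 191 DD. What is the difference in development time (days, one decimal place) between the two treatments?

At 15.1 °C: 191 / (15.1 − 11.3) = 191 / 3.8 = 50.263 d.
At 31.5 °C: 191 / (31.5 − 11.3) = 191 / 20.2 = 9.455 d.
Difference = |50.263 − 9.455| = 40.808 ≈ 40.8 days.

40.8 days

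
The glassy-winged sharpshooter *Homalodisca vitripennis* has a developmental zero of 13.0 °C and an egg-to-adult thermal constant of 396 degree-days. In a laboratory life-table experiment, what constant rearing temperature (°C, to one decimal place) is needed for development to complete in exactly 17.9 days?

Required daily accumulation = 396 / 17.9 = 22.123 DD/day.
T = T_base + 22.123 = 13.0 + 22.123 = 35.123 ≈ 35.1 °C.

35.1 °C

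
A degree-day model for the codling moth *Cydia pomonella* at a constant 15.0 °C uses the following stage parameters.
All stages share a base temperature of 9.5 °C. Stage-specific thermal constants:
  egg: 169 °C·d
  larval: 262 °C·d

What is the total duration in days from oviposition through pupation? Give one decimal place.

Daily accumulation at 15.0 °C = 15.0 − 9.5 = 5.5 DD/day.
Total K = 169 + 262 = 431 DD.
Total duration = 431 / 5.5 = 78.364 ≈ 78.4 days.

78.4 days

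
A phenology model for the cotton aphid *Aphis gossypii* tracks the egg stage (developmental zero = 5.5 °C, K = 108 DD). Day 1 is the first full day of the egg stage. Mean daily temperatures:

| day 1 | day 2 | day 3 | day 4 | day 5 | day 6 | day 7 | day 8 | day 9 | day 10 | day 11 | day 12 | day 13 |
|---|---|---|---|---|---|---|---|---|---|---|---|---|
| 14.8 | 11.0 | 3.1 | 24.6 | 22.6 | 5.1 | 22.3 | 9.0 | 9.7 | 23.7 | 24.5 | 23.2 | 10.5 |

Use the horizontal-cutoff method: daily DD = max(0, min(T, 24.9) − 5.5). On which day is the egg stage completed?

day 11

Daily DD above 5.5 °C (capped at 19.4): 9.3, 5.5, 0.0, 19.1, 17.1, 0.0, 16.8, 3.5, 4.2, 18.2, 19.0, 17.7, 5.0.
Cumulative: 9.3, 14.8, 14.8, 33.9, 51.0, 51.0, 67.8, 71.3, 75.5, 93.7, 112.7, 130.4, 135.4.
The total first reaches 108 DD on day 11.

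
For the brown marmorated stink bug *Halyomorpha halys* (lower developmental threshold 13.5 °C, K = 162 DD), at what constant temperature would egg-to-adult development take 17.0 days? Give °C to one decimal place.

Required daily accumulation = 162 / 17.0 = 9.529 DD/day.
T = T_base + 9.529 = 13.5 + 9.529 = 23.029 ≈ 23.0 °C.

23.0 °C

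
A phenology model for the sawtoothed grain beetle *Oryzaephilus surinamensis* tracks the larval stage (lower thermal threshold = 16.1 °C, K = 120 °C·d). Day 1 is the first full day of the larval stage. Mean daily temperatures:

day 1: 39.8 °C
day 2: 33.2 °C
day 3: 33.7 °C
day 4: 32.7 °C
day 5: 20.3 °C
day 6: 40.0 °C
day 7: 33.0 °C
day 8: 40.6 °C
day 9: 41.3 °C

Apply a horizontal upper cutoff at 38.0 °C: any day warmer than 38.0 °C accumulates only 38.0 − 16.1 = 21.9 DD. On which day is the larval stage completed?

day 8

Daily DD above 16.1 °C (capped at 21.9): 21.9, 17.1, 17.6, 16.6, 4.2, 21.9, 16.9, 21.9, 21.9.
Cumulative: 21.9, 39.0, 56.6, 73.2, 77.4, 99.3, 116.2, 138.1, 160.0.
The total first reaches 120 DD on day 8.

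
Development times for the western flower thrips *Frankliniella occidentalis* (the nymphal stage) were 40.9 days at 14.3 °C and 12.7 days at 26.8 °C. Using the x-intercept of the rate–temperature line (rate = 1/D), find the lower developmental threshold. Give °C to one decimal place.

Equal thermal constants: D₁(T₁ − T_b) = D₂(T₂ − T_b).
40.9·(14.3 − T_b) = 12.7·(26.8 − T_b)
T_b = (40.9·14.3 − 12.7·26.8) / (40.9 − 12.7) = 244.51 / 28.2 = 8.671 °C ≈ 8.7 °C.

8.7 °C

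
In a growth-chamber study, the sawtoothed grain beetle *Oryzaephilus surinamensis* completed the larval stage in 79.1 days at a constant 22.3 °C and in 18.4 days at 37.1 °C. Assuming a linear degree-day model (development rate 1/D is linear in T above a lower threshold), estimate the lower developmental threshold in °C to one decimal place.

17.8 °C

Linear rate model ⇒ the product D·(T − T_b) is constant across temperatures.
79.1·(22.3 − T_b) = 18.4·(37.1 − T_b)
T_b = (79.1·22.3 − 18.4·37.1) / (79.1 − 18.4) = 1081.29 / 60.7 = 17.814 °C ≈ 17.8 °C.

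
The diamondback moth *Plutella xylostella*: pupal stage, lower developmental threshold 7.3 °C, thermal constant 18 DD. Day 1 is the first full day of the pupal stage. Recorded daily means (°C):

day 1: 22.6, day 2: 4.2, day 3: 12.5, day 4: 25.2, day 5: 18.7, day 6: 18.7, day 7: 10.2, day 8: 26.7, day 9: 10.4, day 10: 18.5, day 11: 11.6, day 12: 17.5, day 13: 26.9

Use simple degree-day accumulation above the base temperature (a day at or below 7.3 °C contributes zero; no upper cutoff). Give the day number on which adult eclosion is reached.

day 3

Daily DD above 7.3 °C: 15.3, 0.0, 5.2, 17.9, 11.4, 11.4, 2.9, 19.4, 3.1, 11.2, 4.3, 10.2, 19.6.
Cumulative: 15.3, 15.3, 20.5, 38.4, 49.8, 61.2, 64.1, 83.5, 86.6, 97.8, 102.1, 112.3, 131.9.
The total first reaches 18 DD on day 3.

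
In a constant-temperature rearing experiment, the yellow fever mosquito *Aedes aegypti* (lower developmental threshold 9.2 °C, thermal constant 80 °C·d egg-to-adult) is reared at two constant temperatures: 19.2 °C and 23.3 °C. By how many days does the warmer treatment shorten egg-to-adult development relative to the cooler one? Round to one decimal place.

At 19.2 °C: 80 / (19.2 − 9.2) = 80 / 10.0 = 8.000 d.
At 23.3 °C: 80 / (23.3 − 9.2) = 80 / 14.1 = 5.674 d.
Difference = |8.000 − 5.674| = 2.326 ≈ 2.3 days.

2.3 days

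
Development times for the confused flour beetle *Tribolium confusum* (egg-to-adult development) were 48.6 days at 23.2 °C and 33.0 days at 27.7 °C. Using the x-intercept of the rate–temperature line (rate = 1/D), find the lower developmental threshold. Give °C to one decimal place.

Under the model K = D·(T − T_b), so D₁·(T₁ − T_b) = D₂·(T₂ − T_b).
48.6·(23.2 − T_b) = 33.0·(27.7 − T_b)
T_b = (48.6·23.2 − 33.0·27.7) / (48.6 − 33.0) = 213.42 / 15.6 = 13.681 °C ≈ 13.7 °C.

13.7 °C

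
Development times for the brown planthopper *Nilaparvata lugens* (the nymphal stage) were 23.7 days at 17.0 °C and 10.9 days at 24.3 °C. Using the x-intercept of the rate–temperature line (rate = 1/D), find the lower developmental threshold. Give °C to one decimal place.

10.8 °C

Linear rate model ⇒ the product D·(T − T_b) is constant across temperatures.
23.7·(17.0 − T_b) = 10.9·(24.3 − T_b)
T_b = (23.7·17.0 − 10.9·24.3) / (23.7 − 10.9) = 138.03 / 12.8 = 10.784 °C ≈ 10.8 °C.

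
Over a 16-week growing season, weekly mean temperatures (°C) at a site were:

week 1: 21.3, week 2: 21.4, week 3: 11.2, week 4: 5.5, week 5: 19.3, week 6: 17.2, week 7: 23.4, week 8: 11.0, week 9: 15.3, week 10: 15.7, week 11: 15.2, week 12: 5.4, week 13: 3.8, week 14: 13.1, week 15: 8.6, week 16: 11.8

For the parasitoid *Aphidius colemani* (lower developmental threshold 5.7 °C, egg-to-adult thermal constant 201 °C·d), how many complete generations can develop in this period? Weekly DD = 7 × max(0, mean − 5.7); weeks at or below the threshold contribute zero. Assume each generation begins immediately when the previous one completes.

Weekly DD (7 × max(0, T̄ − 5.7)): 109.2, 109.9, 38.5, 0.0, 95.2, 80.5, 123.9, 37.1, 67.2, 70.0, 66.5, 0.0, 0.0, 51.8, 20.3, 42.7.
Season total = 912.8 DD.
Complete generations = ⌊912.8 / 201⌋ = 4.

4 generations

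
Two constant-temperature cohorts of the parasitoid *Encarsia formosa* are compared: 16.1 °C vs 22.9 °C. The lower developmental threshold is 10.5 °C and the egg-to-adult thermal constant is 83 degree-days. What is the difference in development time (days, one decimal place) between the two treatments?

At 16.1 °C: 83 / (16.1 − 10.5) = 83 / 5.6 = 14.821 d.
At 22.9 °C: 83 / (22.9 − 10.5) = 83 / 12.4 = 6.694 d.
Difference = |14.821 − 6.694| = 8.128 ≈ 8.1 days.

8.1 days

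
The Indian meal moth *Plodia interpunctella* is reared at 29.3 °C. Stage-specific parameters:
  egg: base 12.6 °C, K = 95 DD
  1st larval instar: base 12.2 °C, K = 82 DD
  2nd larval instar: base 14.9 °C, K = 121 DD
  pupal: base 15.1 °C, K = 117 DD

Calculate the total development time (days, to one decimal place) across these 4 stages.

27.1 days

egg: 95 / (29.3 − 12.6) = 95 / 16.7 = 5.689 d.
1st larval instar: 82 / (29.3 − 12.2) = 82 / 17.1 = 4.795 d.
2nd larval instar: 121 / (29.3 − 14.9) = 121 / 14.4 = 8.403 d.
pupal: 117 / (29.3 − 15.1) = 117 / 14.2 = 8.239 d.
Sum = 27.126 ≈ 27.1 days.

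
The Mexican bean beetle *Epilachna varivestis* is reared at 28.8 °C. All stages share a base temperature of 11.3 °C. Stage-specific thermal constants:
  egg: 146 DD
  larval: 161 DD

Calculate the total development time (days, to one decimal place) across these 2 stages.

Daily accumulation at 28.8 °C = 28.8 − 11.3 = 17.5 DD/day.
Total K = 146 + 161 = 307 DD.
Total duration = 307 / 17.5 = 17.543 ≈ 17.5 days.

17.5 days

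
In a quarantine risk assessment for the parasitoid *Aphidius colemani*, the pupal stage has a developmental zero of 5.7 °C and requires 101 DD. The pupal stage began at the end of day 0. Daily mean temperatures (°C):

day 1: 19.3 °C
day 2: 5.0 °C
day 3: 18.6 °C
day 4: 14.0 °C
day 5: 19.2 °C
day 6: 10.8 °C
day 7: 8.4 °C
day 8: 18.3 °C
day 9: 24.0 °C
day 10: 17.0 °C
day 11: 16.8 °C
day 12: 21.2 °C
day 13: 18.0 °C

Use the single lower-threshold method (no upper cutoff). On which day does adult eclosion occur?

day 11

Daily DD above 5.7 °C: 13.6, 0.0, 12.9, 8.3, 13.5, 5.1, 2.7, 12.6, 18.3, 11.3, 11.1, 15.5, 12.3.
Cumulative: 13.6, 13.6, 26.5, 34.8, 48.3, 53.4, 56.1, 68.7, 87.0, 98.3, 109.4, 124.9, 137.2.
The total first reaches 101 DD on day 11.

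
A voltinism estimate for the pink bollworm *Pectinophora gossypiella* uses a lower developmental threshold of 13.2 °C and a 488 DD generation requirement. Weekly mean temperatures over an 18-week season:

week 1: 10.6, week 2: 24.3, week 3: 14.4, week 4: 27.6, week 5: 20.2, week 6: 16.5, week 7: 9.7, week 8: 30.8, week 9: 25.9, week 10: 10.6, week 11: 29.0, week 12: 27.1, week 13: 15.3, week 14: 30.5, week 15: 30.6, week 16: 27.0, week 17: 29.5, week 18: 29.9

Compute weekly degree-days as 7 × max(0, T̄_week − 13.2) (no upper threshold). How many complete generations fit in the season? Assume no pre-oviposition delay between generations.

2 generations

Weekly DD (7 × max(0, T̄ − 13.2)): 0.0, 77.7, 8.4, 100.8, 49.0, 23.1, 0.0, 123.2, 88.9, 0.0, 110.6, 97.3, 14.7, 121.1, 121.8, 96.6, 114.1, 116.9.
Season total = 1264.2 DD.
Complete generations = ⌊1264.2 / 488⌋ = 2.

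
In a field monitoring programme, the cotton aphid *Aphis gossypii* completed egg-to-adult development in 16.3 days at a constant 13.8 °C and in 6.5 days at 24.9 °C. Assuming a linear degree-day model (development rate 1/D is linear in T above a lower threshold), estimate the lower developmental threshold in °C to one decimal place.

Under the model K = D·(T − T_b), so D₁·(T₁ − T_b) = D₂·(T₂ − T_b).
16.3·(13.8 − T_b) = 6.5·(24.9 − T_b)
T_b = (16.3·13.8 − 6.5·24.9) / (16.3 − 6.5) = 63.09 / 9.8 = 6.438 °C ≈ 6.4 °C.

6.4 °C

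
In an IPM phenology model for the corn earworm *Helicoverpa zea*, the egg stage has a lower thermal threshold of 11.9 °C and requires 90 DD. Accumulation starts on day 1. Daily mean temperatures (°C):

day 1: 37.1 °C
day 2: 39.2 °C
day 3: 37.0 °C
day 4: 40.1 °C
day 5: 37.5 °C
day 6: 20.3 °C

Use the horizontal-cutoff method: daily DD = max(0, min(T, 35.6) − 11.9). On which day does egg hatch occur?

Daily DD above 11.9 °C (capped at 23.7): 23.7, 23.7, 23.7, 23.7, 23.7, 8.4.
Cumulative: 23.7, 47.4, 71.1, 94.8, 118.5, 126.9.
The total first reaches 90 DD on day 4.

day 4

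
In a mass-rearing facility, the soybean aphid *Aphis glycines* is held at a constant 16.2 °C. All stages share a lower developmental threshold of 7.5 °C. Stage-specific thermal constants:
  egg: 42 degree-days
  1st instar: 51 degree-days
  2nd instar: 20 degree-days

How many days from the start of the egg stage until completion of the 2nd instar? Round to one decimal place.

Daily accumulation at 16.2 °C = 16.2 − 7.5 = 8.7 DD/day.
Total K = 42 + 51 + 20 = 113 DD.
Total duration = 113 / 8.7 = 12.989 ≈ 13.0 days.

13.0 days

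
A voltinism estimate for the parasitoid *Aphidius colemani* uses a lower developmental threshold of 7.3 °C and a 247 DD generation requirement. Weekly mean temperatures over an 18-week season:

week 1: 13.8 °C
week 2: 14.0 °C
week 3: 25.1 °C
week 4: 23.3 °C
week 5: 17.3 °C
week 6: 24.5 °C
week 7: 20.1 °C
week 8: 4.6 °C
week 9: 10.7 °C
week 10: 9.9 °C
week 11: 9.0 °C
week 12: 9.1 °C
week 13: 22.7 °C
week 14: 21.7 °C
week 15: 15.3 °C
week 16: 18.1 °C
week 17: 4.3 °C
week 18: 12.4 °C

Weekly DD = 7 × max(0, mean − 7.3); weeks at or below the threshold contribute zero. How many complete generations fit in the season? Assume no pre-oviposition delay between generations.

4 generations

Weekly DD (7 × max(0, T̄ − 7.3)): 45.5, 46.9, 124.6, 112.0, 70.0, 120.4, 89.6, 0.0, 23.8, 18.2, 11.9, 12.6, 107.8, 100.8, 56.0, 75.6, 0.0, 35.7.
Season total = 1051.4 DD.
Complete generations = ⌊1051.4 / 247⌋ = 4.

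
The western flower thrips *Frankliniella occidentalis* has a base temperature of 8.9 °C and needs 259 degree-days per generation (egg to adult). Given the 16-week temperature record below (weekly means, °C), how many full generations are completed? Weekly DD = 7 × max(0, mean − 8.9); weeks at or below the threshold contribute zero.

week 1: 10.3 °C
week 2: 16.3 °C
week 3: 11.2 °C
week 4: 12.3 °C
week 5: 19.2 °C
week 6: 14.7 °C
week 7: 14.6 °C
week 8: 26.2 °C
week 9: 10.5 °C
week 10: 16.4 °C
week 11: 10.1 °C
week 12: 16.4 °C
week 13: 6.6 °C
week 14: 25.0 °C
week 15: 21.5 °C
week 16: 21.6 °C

3 generations

Weekly DD (7 × max(0, T̄ − 8.9)): 9.8, 51.8, 16.1, 23.8, 72.1, 40.6, 39.9, 121.1, 11.2, 52.5, 8.4, 52.5, 0.0, 112.7, 88.2, 88.9.
Season total = 789.6 DD.
Complete generations = ⌊789.6 / 259⌋ = 3.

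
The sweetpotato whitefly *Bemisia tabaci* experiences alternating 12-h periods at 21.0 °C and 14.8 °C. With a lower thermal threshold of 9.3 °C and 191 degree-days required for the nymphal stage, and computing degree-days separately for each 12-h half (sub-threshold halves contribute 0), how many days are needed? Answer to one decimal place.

Day half: max(0, 21.0 − 9.3) × 0.5 = 11.7 × 0.5 = 5.85 DD.
Night half: max(0, 14.8 − 9.3) × 0.5 = 5.5 × 0.5 = 2.75 DD.
Per 24 h: 8.60 DD/day.
Duration = 191 / 8.60 = 22.209 ≈ 22.2 days.

22.2 days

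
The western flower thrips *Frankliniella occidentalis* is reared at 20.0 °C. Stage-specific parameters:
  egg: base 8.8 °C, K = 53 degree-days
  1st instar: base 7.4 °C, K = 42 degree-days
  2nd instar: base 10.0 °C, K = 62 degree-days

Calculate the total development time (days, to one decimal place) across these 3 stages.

14.3 days

egg: 53 / (20.0 − 8.8) = 53 / 11.2 = 4.732 d.
1st instar: 42 / (20.0 − 7.4) = 42 / 12.6 = 3.333 d.
2nd instar: 62 / (20.0 − 10.0) = 62 / 10.0 = 6.200 d.
Sum = 14.265 ≈ 14.3 days.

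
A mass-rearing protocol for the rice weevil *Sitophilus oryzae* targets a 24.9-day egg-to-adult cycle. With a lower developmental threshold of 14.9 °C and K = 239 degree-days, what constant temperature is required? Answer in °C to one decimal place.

Required daily accumulation = 239 / 24.9 = 9.598 DD/day.
T = T_base + 9.598 = 14.9 + 9.598 = 24.498 ≈ 24.5 °C.

24.5 °C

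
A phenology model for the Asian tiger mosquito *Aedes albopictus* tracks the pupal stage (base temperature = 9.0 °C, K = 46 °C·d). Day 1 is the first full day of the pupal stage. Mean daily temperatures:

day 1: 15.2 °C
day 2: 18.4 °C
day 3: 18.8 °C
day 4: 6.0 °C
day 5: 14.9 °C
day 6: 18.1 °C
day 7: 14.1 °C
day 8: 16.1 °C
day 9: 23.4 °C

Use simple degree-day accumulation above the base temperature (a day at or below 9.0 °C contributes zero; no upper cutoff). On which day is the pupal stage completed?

Daily DD above 9.0 °C: 6.2, 9.4, 9.8, 0.0, 5.9, 9.1, 5.1, 7.1, 14.4.
Cumulative: 6.2, 15.6, 25.4, 25.4, 31.3, 40.4, 45.5, 52.6, 67.0.
The total first reaches 46 DD on day 8.

day 8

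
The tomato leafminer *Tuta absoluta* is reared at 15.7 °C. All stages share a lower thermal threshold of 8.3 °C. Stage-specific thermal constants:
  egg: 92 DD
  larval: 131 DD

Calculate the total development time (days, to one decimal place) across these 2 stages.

Daily accumulation at 15.7 °C = 15.7 − 8.3 = 7.4 DD/day.
Total K = 92 + 131 = 223 DD.
Total duration = 223 / 7.4 = 30.135 ≈ 30.1 days.

30.1 days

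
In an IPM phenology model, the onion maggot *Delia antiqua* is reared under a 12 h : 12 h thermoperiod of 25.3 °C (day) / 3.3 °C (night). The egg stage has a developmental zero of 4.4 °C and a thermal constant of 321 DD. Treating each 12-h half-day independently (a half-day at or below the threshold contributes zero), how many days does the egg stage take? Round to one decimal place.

30.7 days

Day half: max(0, 25.3 − 4.4) × 0.5 = 20.9 × 0.5 = 10.45 DD.
Night half: max(0, 3.3 − 4.4) × 0.5 = 0.0 × 0.5 = 0.00 DD.
Per 24 h: 10.45 DD/day.
Duration = 321 / 10.45 = 30.718 ≈ 30.7 days.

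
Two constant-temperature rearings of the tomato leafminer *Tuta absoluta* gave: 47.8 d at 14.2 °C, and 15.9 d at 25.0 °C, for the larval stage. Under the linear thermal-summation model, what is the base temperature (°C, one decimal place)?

Under the model K = D·(T − T_b), so D₁·(T₁ − T_b) = D₂·(T₂ − T_b).
47.8·(14.2 − T_b) = 15.9·(25.0 − T_b)
T_b = (47.8·14.2 − 15.9·25.0) / (47.8 − 15.9) = 281.26 / 31.9 = 8.817 °C ≈ 8.8 °C.

8.8 °C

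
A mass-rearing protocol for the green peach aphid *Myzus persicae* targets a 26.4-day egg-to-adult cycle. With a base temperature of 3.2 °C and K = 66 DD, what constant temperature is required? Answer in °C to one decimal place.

5.7 °C

Required daily accumulation = 66 / 26.4 = 2.500 DD/day.
T = T_base + 2.500 = 3.2 + 2.500 = 5.700 ≈ 5.7 °C.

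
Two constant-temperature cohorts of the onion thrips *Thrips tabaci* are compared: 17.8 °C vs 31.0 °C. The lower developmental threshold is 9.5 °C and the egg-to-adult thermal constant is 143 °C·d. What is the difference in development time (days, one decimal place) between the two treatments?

At 17.8 °C: 143 / (17.8 − 9.5) = 143 / 8.3 = 17.229 d.
At 31.0 °C: 143 / (31.0 − 9.5) = 143 / 21.5 = 6.651 d.
Difference = |17.229 − 6.651| = 10.578 ≈ 10.6 days.

10.6 days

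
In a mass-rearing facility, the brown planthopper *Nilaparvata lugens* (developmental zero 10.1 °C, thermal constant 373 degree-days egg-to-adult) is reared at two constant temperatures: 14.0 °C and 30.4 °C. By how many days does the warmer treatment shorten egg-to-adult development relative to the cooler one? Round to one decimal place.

77.3 days

At 14.0 °C: 373 / (14.0 − 10.1) = 373 / 3.9 = 95.641 d.
At 30.4 °C: 373 / (30.4 − 10.1) = 373 / 20.3 = 18.374 d.
Difference = |95.641 − 18.374| = 77.267 ≈ 77.3 days.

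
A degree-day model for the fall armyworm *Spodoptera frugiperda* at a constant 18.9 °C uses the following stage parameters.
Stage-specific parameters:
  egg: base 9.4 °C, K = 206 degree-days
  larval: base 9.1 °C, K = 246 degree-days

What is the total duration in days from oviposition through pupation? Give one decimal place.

46.8 days

egg: 206 / (18.9 − 9.4) = 206 / 9.5 = 21.684 d.
larval: 246 / (18.9 − 9.1) = 246 / 9.8 = 25.102 d.
Sum = 46.786 ≈ 46.8 days.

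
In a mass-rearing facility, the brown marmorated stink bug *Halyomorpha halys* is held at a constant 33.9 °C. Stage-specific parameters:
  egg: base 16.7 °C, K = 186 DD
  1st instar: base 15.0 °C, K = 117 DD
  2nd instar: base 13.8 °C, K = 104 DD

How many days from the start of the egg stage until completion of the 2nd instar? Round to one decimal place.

egg: 186 / (33.9 − 16.7) = 186 / 17.2 = 10.814 d.
1st instar: 117 / (33.9 − 15.0) = 117 / 18.9 = 6.190 d.
2nd instar: 104 / (33.9 − 13.8) = 104 / 20.1 = 5.174 d.
Sum = 22.179 ≈ 22.2 days.

22.2 days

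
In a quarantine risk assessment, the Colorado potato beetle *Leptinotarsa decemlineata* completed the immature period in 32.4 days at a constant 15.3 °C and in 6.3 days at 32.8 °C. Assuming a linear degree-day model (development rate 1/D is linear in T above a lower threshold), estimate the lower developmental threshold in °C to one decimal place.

11.1 °C

Under the model K = D·(T − T_b), so D₁·(T₁ − T_b) = D₂·(T₂ − T_b).
32.4·(15.3 − T_b) = 6.3·(32.8 − T_b)
T_b = (32.4·15.3 − 6.3·32.8) / (32.4 − 6.3) = 289.08 / 26.1 = 11.076 °C ≈ 11.1 °C.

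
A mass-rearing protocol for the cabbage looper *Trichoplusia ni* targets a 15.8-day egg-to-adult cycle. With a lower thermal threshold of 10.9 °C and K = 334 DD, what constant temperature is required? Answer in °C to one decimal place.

Required daily accumulation = 334 / 15.8 = 21.139 DD/day.
T = T_base + 21.139 = 10.9 + 21.139 = 32.039 ≈ 32.0 °C.

32.0 °C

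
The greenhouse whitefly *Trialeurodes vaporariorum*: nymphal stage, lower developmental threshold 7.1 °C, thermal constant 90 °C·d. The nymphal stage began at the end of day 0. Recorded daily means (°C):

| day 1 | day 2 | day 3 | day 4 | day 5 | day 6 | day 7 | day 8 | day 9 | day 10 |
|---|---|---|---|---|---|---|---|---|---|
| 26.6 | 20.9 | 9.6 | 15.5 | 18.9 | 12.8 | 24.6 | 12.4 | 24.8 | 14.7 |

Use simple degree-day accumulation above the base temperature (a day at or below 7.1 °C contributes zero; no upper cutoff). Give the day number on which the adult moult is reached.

Daily DD above 7.1 °C: 19.5, 13.8, 2.5, 8.4, 11.8, 5.7, 17.5, 5.3, 17.7, 7.6.
Cumulative: 19.5, 33.3, 35.8, 44.2, 56.0, 61.7, 79.2, 84.5, 102.2, 109.8.
The total first reaches 90 DD on day 9.

day 9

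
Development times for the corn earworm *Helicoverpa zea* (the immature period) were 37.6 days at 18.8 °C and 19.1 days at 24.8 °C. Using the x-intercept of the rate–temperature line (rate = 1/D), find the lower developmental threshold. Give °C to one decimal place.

12.6 °C

Linear rate model ⇒ the product D·(T − T_b) is constant across temperatures.
37.6·(18.8 − T_b) = 19.1·(24.8 − T_b)
T_b = (37.6·18.8 − 19.1·24.8) / (37.6 − 19.1) = 233.20 / 18.5 = 12.605 °C ≈ 12.6 °C.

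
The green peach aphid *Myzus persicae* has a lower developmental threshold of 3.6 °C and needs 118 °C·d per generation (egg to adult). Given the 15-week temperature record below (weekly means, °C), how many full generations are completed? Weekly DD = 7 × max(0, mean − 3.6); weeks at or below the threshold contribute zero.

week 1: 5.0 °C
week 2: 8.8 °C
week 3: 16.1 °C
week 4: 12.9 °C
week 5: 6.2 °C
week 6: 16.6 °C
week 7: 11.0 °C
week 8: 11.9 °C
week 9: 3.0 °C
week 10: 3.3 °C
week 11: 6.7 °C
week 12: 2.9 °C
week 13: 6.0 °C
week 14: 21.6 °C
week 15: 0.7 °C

Weekly DD (7 × max(0, T̄ − 3.6)): 9.8, 36.4, 87.5, 65.1, 18.2, 91.0, 51.8, 58.1, 0.0, 0.0, 21.7, 0.0, 16.8, 126.0, 0.0.
Season total = 582.4 DD.
Complete generations = ⌊582.4 / 118⌋ = 4.

4 generations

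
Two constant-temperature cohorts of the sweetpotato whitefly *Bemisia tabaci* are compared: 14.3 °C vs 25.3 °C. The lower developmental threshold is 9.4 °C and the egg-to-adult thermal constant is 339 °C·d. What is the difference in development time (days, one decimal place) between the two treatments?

47.9 days

At 14.3 °C: 339 / (14.3 − 9.4) = 339 / 4.9 = 69.184 d.
At 25.3 °C: 339 / (25.3 − 9.4) = 339 / 15.9 = 21.321 d.
Difference = |69.184 − 21.321| = 47.863 ≈ 47.9 days.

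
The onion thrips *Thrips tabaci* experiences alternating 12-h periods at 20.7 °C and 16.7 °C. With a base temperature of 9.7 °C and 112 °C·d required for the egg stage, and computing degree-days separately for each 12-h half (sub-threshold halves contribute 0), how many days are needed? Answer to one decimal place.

12.4 days

Day half: max(0, 20.7 − 9.7) × 0.5 = 11.0 × 0.5 = 5.50 DD.
Night half: max(0, 16.7 − 9.7) × 0.5 = 7.0 × 0.5 = 3.50 DD.
Per 24 h: 9.00 DD/day.
Duration = 112 / 9.00 = 12.444 ≈ 12.4 days.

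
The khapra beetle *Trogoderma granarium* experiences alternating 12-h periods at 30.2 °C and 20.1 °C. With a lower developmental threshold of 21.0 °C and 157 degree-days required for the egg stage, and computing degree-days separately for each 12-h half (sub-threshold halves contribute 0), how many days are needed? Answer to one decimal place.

34.1 days

Day half: max(0, 30.2 − 21.0) × 0.5 = 9.2 × 0.5 = 4.60 DD.
Night half: max(0, 20.1 − 21.0) × 0.5 = 0.0 × 0.5 = 0.00 DD.
Per 24 h: 4.60 DD/day.
Duration = 157 / 4.60 = 34.130 ≈ 34.1 days.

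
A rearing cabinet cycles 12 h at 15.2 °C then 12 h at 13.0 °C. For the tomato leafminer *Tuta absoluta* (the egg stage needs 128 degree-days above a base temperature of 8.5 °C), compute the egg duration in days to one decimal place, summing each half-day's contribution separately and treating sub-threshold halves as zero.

22.9 days

Day half: max(0, 15.2 − 8.5) × 0.5 = 6.7 × 0.5 = 3.35 DD.
Night half: max(0, 13.0 − 8.5) × 0.5 = 4.5 × 0.5 = 2.25 DD.
Per 24 h: 5.60 DD/day.
Duration = 128 / 5.60 = 22.857 ≈ 22.9 days.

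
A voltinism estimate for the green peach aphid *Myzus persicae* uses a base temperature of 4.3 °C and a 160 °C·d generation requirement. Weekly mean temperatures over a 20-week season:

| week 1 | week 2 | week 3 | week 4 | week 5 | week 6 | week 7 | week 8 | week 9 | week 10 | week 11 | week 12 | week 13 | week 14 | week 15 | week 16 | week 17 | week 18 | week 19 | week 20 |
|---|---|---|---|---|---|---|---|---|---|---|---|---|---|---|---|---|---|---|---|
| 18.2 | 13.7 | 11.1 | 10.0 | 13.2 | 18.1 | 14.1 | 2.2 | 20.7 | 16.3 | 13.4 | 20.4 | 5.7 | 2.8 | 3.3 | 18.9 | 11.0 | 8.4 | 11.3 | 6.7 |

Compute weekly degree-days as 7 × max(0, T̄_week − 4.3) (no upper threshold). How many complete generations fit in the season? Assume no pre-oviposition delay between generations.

Weekly DD (7 × max(0, T̄ − 4.3)): 97.3, 65.8, 47.6, 39.9, 62.3, 96.6, 68.6, 0.0, 114.8, 84.0, 63.7, 112.7, 9.8, 0.0, 0.0, 102.2, 46.9, 28.7, 49.0, 16.8.
Season total = 1106.7 DD.
Complete generations = ⌊1106.7 / 160⌋ = 6.

6 generations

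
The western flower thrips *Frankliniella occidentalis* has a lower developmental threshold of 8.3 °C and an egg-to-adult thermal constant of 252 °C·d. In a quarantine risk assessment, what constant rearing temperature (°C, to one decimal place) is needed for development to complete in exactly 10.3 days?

Required daily accumulation = 252 / 10.3 = 24.466 DD/day.
T = T_base + 24.466 = 8.3 + 24.466 = 32.766 ≈ 32.8 °C.

32.8 °C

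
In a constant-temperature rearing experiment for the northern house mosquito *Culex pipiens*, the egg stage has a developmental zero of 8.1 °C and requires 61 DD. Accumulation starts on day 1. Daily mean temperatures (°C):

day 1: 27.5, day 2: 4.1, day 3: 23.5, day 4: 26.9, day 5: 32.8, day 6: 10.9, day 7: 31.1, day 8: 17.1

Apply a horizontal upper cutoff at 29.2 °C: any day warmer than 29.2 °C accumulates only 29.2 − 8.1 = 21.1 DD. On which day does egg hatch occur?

day 5

Daily DD above 8.1 °C (capped at 21.1): 19.4, 0.0, 15.4, 18.8, 21.1, 2.8, 21.1, 9.0.
Cumulative: 19.4, 19.4, 34.8, 53.6, 74.7, 77.5, 98.6, 107.6.
The total first reaches 61 DD on day 5.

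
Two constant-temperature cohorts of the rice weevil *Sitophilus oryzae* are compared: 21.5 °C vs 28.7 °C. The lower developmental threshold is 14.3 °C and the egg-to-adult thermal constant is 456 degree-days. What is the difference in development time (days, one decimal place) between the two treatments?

At 21.5 °C: 456 / (21.5 − 14.3) = 456 / 7.2 = 63.333 d.
At 28.7 °C: 456 / (28.7 − 14.3) = 456 / 14.4 = 31.667 d.
Difference = |63.333 − 31.667| = 31.667 ≈ 31.7 days.

31.7 days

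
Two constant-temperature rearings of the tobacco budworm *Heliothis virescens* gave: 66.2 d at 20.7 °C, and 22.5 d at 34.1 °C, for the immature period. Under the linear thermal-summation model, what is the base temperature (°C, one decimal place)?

13.8 °C

Under the model K = D·(T − T_b), so D₁·(T₁ − T_b) = D₂·(T₂ − T_b).
66.2·(20.7 − T_b) = 22.5·(34.1 − T_b)
T_b = (66.2·20.7 − 22.5·34.1) / (66.2 − 22.5) = 603.09 / 43.7 = 13.801 °C ≈ 13.8 °C.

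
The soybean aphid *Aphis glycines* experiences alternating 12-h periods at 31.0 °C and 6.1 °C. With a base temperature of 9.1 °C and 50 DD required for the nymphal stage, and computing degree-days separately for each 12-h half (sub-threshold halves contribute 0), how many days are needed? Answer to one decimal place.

4.6 days

Day half: max(0, 31.0 − 9.1) × 0.5 = 21.9 × 0.5 = 10.95 DD.
Night half: max(0, 6.1 − 9.1) × 0.5 = 0.0 × 0.5 = 0.00 DD.
Per 24 h: 10.95 DD/day.
Duration = 50 / 10.95 = 4.566 ≈ 4.6 days.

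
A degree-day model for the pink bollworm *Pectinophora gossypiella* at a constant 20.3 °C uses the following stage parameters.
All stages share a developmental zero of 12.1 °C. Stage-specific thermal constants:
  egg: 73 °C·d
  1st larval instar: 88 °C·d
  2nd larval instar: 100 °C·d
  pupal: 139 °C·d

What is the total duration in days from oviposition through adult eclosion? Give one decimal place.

Daily accumulation at 20.3 °C = 20.3 − 12.1 = 8.2 DD/day.
Total K = 73 + 88 + 100 + 139 = 400 DD.
Total duration = 400 / 8.2 = 48.780 ≈ 48.8 days.

48.8 days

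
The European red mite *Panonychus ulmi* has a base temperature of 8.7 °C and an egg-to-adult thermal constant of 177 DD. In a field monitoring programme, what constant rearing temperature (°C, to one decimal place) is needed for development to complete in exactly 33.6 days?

14.0 °C

Required daily accumulation = 177 / 33.6 = 5.268 DD/day.
T = T_base + 5.268 = 8.7 + 5.268 = 13.968 ≈ 14.0 °C.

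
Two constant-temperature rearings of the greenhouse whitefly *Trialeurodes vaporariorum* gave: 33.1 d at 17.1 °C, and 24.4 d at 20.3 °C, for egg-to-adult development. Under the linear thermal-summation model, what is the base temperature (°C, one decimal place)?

8.1 °C

Under the model K = D·(T − T_b), so D₁·(T₁ − T_b) = D₂·(T₂ − T_b).
33.1·(17.1 − T_b) = 24.4·(20.3 − T_b)
T_b = (33.1·17.1 − 24.4·20.3) / (33.1 − 24.4) = 70.69 / 8.7 = 8.125 °C ≈ 8.1 °C.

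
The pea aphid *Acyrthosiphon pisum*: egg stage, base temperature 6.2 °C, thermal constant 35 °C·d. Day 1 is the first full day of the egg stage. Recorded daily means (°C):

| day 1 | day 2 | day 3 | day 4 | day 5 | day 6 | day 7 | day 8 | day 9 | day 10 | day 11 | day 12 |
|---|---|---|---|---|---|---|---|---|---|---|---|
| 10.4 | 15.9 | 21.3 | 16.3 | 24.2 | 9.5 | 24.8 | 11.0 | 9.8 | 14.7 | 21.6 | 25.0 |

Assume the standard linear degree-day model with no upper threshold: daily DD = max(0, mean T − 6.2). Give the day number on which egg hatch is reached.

day 4

Daily DD above 6.2 °C: 4.2, 9.7, 15.1, 10.1, 18.0, 3.3, 18.6, 4.8, 3.6, 8.5, 15.4, 18.8.
Cumulative: 4.2, 13.9, 29.0, 39.1, 57.1, 60.4, 79.0, 83.8, 87.4, 95.9, 111.3, 130.1.
The total first reaches 35 DD on day 4.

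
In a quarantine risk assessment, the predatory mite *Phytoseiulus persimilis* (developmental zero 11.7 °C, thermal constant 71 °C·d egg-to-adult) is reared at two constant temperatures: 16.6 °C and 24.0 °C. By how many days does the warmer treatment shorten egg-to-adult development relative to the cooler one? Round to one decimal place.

8.7 days

At 16.6 °C: 71 / (16.6 − 11.7) = 71 / 4.9 = 14.490 d.
At 24.0 °C: 71 / (24.0 − 11.7) = 71 / 12.3 = 5.772 d.
Difference = |14.490 − 5.772| = 8.717 ≈ 8.7 days.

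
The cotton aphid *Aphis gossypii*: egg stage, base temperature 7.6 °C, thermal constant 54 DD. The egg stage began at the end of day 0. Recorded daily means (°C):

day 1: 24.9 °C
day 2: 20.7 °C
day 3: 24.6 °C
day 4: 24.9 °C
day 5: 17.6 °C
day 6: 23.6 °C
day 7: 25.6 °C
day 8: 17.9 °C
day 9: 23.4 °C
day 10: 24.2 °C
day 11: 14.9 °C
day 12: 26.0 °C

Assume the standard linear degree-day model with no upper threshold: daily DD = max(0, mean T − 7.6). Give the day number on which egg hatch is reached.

Daily DD above 7.6 °C: 17.3, 13.1, 17.0, 17.3, 10.0, 16.0, 18.0, 10.3, 15.8, 16.6, 7.3, 18.4.
Cumulative: 17.3, 30.4, 47.4, 64.7, 74.7, 90.7, 108.7, 119.0, 134.8, 151.4, 158.7, 177.1.
The total first reaches 54 DD on day 4.

day 4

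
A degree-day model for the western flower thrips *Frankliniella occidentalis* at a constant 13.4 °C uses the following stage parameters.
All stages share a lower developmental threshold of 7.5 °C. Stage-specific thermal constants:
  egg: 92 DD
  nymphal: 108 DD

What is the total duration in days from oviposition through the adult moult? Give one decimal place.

Daily accumulation at 13.4 °C = 13.4 − 7.5 = 5.9 DD/day.
Total K = 92 + 108 = 200 DD.
Total duration = 200 / 5.9 = 33.898 ≈ 33.9 days.

33.9 days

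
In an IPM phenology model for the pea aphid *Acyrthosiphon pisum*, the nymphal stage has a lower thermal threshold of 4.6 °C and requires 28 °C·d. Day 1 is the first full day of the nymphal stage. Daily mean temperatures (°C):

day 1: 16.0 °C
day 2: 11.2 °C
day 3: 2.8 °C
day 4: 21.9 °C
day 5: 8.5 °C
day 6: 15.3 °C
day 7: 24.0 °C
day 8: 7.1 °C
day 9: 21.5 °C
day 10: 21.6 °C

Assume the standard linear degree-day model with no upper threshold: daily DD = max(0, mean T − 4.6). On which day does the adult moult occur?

day 4

Daily DD above 4.6 °C: 11.4, 6.6, 0.0, 17.3, 3.9, 10.7, 19.4, 2.5, 16.9, 17.0.
Cumulative: 11.4, 18.0, 18.0, 35.3, 39.2, 49.9, 69.3, 71.8, 88.7, 105.7.
The total first reaches 28 DD on day 4.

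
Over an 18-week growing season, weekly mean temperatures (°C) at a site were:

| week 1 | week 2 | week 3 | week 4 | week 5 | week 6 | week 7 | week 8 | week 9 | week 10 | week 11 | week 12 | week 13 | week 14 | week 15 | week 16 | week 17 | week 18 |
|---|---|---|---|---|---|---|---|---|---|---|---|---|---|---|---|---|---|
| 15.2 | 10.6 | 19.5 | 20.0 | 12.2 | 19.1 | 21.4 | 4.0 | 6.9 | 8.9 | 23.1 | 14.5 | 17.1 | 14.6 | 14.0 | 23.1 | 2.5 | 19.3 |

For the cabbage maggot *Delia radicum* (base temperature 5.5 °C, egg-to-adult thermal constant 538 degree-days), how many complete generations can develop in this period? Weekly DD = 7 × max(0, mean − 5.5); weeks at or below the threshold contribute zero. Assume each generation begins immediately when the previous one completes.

2 generations

Weekly DD (7 × max(0, T̄ − 5.5)): 67.9, 35.7, 98.0, 101.5, 46.9, 95.2, 111.3, 0.0, 9.8, 23.8, 123.2, 63.0, 81.2, 63.7, 59.5, 123.2, 0.0, 96.6.
Season total = 1200.5 DD.
Complete generations = ⌊1200.5 / 538⌋ = 2.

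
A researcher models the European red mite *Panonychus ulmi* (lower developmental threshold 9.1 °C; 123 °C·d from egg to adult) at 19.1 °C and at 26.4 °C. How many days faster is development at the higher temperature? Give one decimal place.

At 19.1 °C: 123 / (19.1 − 9.1) = 123 / 10.0 = 12.300 d.
At 26.4 °C: 123 / (26.4 − 9.1) = 123 / 17.3 = 7.110 d.
Difference = |12.300 − 7.110| = 5.190 ≈ 5.2 days.

5.2 days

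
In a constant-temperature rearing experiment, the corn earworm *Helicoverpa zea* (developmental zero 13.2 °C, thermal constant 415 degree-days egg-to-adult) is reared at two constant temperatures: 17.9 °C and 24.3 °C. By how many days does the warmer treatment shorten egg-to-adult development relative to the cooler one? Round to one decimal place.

At 17.9 °C: 415 / (17.9 − 13.2) = 415 / 4.7 = 88.298 d.
At 24.3 °C: 415 / (24.3 − 13.2) = 415 / 11.1 = 37.387 d.
Difference = |88.298 − 37.387| = 50.910 ≈ 50.9 days.

50.9 days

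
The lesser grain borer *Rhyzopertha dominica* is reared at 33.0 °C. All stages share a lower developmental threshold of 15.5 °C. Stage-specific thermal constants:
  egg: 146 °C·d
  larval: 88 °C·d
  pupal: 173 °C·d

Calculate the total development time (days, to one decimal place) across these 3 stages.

Daily accumulation at 33.0 °C = 33.0 − 15.5 = 17.5 DD/day.
Total K = 146 + 88 + 173 = 407 DD.
Total duration = 407 / 17.5 = 23.257 ≈ 23.3 days.

23.3 days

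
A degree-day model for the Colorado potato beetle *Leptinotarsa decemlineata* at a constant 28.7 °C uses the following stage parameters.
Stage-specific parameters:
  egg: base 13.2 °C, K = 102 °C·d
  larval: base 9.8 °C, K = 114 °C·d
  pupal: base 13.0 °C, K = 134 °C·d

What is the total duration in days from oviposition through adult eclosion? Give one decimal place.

egg: 102 / (28.7 − 13.2) = 102 / 15.5 = 6.581 d.
larval: 114 / (28.7 − 9.8) = 114 / 18.9 = 6.032 d.
pupal: 134 / (28.7 − 13.0) = 134 / 15.7 = 8.535 d.
Sum = 21.147 ≈ 21.1 days.

21.1 days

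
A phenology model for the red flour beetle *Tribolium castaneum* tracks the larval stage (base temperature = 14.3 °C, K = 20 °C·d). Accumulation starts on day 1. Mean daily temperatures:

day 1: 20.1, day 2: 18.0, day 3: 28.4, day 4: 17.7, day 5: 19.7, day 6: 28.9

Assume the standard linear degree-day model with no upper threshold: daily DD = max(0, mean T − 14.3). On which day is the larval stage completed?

Daily DD above 14.3 °C: 5.8, 3.7, 14.1, 3.4, 5.4, 14.6.
Cumulative: 5.8, 9.5, 23.6, 27.0, 32.4, 47.0.
The total first reaches 20 DD on day 3.

day 3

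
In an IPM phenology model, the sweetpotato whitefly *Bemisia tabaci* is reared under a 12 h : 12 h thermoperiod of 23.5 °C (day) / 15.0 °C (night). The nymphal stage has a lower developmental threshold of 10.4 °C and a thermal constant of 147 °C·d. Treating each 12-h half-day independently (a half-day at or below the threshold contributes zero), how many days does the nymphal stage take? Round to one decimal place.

16.6 days

Day half: max(0, 23.5 − 10.4) × 0.5 = 13.1 × 0.5 = 6.55 DD.
Night half: max(0, 15.0 − 10.4) × 0.5 = 4.6 × 0.5 = 2.30 DD.
Per 24 h: 8.85 DD/day.
Duration = 147 / 8.85 = 16.610 ≈ 16.6 days.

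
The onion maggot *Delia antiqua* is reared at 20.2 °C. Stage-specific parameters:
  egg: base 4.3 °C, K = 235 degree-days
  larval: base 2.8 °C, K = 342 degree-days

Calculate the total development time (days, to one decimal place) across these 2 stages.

34.4 days

egg: 235 / (20.2 − 4.3) = 235 / 15.9 = 14.780 d.
larval: 342 / (20.2 − 2.8) = 342 / 17.4 = 19.655 d.
Sum = 34.435 ≈ 34.4 days.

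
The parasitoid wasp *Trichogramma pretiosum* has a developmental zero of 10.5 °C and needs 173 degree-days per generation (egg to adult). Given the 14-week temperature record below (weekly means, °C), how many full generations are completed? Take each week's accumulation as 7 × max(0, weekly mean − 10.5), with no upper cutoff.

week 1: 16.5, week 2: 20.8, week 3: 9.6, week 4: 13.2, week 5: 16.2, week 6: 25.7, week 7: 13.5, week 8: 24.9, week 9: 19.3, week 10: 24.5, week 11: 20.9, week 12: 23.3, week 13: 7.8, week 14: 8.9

Weekly DD (7 × max(0, T̄ − 10.5)): 42.0, 72.1, 0.0, 18.9, 39.9, 106.4, 21.0, 100.8, 61.6, 98.0, 72.8, 89.6, 0.0, 0.0.
Season total = 723.1 DD.
Complete generations = ⌊723.1 / 173⌋ = 4.

4 generations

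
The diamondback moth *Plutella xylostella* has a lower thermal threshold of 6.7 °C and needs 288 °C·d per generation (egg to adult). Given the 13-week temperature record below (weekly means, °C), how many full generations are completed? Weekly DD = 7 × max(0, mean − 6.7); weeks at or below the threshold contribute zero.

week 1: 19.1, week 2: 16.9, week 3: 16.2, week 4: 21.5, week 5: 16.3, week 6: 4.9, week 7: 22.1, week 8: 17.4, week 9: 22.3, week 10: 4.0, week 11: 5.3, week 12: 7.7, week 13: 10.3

2 generations

Weekly DD (7 × max(0, T̄ − 6.7)): 86.8, 71.4, 66.5, 103.6, 67.2, 0.0, 107.8, 74.9, 109.2, 0.0, 0.0, 7.0, 25.2.
Season total = 719.6 DD.
Complete generations = ⌊719.6 / 288⌋ = 2.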